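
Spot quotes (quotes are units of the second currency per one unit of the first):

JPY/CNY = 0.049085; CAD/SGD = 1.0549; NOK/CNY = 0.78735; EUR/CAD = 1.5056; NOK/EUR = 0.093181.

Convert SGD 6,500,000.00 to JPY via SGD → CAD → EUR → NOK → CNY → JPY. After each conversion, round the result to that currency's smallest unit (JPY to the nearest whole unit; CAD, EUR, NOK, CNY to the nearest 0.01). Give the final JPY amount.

SGD 6,500,000.00 ÷ 1.0549 = CAD 6,161,721.49
CAD 6,161,721.49 ÷ 1.5056 = EUR 4,092,535.53
EUR 4,092,535.53 ÷ 0.093181 = NOK 43,920,279.13
NOK 43,920,279.13 × 0.78735 = CNY 34,580,631.77
CNY 34,580,631.77 ÷ 0.049085 = JPY 704,505,078

JPY 704,505,078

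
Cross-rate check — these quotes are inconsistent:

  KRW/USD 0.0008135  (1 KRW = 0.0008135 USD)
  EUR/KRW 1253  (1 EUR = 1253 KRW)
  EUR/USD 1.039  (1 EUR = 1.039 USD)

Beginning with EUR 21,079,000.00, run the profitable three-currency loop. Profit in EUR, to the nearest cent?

Profit: EUR 407,066.88

Profitable loop is EUR → USD → KRW → EUR:
EUR 21,079,000.00 × 1.039 = USD 21,901,081.00
USD 21,901,081.00 ÷ 0.0008135 = KRW 26,922,041,795
KRW 26,922,041,795 ÷ 1253 = EUR 21,486,066.88
Profit = EUR 21,486,066.88 − EUR 21,079,000.00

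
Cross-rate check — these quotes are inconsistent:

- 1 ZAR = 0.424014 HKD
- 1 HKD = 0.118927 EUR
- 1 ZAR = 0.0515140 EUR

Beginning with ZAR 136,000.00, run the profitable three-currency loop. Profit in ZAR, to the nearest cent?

Profitable loop is ZAR → EUR → HKD → ZAR:
ZAR 136,000.00 × 0.0515140 = EUR 7,005.90
EUR 7,005.90 ÷ 0.118927 = HKD 58,909.28
HKD 58,909.28 ÷ 0.424014 = ZAR 138,932.39
Profit = ZAR 138,932.39 − ZAR 136,000.00

Profit: ZAR 2,932.39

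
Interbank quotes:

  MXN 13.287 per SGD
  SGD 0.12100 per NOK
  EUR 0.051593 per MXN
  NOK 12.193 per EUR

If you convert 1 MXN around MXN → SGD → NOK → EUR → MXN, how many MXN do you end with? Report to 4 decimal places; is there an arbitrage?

0.9887 (arbitrage exists)

Around MXN → SGD → NOK → EUR → MXN: 1 ÷ 13.287 ÷ 0.12100 ÷ 12.193 ÷ 0.051593 = 0.988750
Product < 1; profitable direction is MXN → EUR → NOK → SGD → MXN.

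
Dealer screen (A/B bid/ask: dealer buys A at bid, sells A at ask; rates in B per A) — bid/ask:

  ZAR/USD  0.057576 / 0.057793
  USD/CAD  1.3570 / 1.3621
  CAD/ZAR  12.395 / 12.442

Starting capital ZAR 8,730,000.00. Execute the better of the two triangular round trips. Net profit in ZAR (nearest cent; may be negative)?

Best loop ZAR → CAD → USD → ZAR:
ZAR 8,730,000.00 ÷ 12.442 (buy CAD at ask) = CAD 701,655.68
CAD 701,655.68 ÷ 1.3621 (buy USD at ask) = USD 515,127.88
USD 515,127.88 ÷ 0.057793 (buy ZAR at ask) = ZAR 8,913,326.49

Net profit: ZAR 183,326.49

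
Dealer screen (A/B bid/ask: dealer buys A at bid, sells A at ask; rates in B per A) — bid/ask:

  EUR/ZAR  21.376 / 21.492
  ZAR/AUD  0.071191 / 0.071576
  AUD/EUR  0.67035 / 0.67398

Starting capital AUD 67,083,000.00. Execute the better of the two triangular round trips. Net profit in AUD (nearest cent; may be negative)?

Best loop AUD → EUR → ZAR → AUD:
AUD 67,083,000.00 × 0.67035 (sell AUD at bid) = EUR 44,969,089.05
EUR 44,969,089.05 × 21.376 (sell EUR at bid) = ZAR 961,259,247.53
ZAR 961,259,247.53 × 0.071191 (sell ZAR at bid) = AUD 68,433,007.09

Net profit: AUD 1,350,007.09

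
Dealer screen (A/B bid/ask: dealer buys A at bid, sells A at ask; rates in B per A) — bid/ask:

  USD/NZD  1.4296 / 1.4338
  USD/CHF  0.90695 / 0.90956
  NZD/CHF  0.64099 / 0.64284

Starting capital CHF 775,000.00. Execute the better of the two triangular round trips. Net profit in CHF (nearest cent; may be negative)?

Best loop CHF → USD → NZD → CHF:
CHF 775,000.00 ÷ 0.90956 (buy USD at ask) = USD 852,060.34
USD 852,060.34 × 1.4296 (sell USD at bid) = NZD 1,218,105.46
NZD 1,218,105.46 × 0.64099 (sell NZD at bid) = CHF 780,793.42

Net profit: CHF 5,793.42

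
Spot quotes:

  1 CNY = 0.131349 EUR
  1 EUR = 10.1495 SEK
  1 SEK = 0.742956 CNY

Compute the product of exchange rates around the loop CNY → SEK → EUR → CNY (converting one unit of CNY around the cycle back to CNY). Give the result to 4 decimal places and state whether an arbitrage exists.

Around CNY → SEK → EUR → CNY: 1 ÷ 0.742956 ÷ 10.1495 ÷ 0.131349 = 1.009638
Product > 1; profitable direction is CNY → SEK → EUR → CNY.

1.0096 (arbitrage exists)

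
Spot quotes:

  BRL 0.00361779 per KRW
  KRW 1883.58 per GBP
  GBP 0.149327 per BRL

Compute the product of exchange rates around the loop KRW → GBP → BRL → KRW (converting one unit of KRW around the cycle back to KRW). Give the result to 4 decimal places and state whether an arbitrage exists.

0.9827 (arbitrage exists)

Around KRW → GBP → BRL → KRW: 1 ÷ 1883.58 ÷ 0.149327 ÷ 0.00361779 = 0.982730
Product < 1; profitable direction is KRW → BRL → GBP → KRW.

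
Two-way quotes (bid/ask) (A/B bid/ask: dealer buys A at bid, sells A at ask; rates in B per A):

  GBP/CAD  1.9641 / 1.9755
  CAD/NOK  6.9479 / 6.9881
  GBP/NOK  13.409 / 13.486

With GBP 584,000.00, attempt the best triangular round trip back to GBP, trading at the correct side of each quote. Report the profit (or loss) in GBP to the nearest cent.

Best loop GBP → CAD → NOK → GBP:
GBP 584,000.00 × 1.9641 (sell GBP at bid) = CAD 1,147,034.40
CAD 1,147,034.40 × 6.9479 (sell CAD at bid) = NOK 7,969,480.31
NOK 7,969,480.31 ÷ 13.486 (buy GBP at ask) = GBP 590,944.71

Net profit: GBP 6,944.71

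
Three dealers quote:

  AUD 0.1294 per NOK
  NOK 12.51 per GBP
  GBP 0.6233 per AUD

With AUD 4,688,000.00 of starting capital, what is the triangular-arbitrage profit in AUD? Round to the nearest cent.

Profit: AUD 42,165.28

Profitable loop is AUD → GBP → NOK → AUD:
AUD 4,688,000.00 × 0.6233 = GBP 2,922,030.40
GBP 2,922,030.40 × 12.51 = NOK 36,554,600.30
NOK 36,554,600.30 × 0.1294 = AUD 4,730,165.28
Profit = AUD 4,730,165.28 − AUD 4,688,000.00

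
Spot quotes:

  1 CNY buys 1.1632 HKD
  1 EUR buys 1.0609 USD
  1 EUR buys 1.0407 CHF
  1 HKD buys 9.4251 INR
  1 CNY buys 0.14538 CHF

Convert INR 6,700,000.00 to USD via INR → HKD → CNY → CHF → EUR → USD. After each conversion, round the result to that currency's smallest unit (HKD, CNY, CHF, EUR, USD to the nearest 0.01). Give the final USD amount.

USD 90,570.75

INR 6,700,000.00 ÷ 9.4251 = HKD 710,867.79
HKD 710,867.79 ÷ 1.1632 = CNY 611,131.18
CNY 611,131.18 × 0.14538 = CHF 88,846.25
CHF 88,846.25 ÷ 1.0407 = EUR 85,371.62
EUR 85,371.62 × 1.0609 = USD 90,570.75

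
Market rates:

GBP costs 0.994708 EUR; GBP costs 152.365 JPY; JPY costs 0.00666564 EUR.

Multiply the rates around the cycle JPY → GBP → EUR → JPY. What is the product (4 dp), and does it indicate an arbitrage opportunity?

Around JPY → GBP → EUR → JPY: 1 ÷ 152.365 × 0.994708 ÷ 0.00666564 = 0.979419
Product < 1; profitable direction is JPY → EUR → GBP → JPY.

0.9794 (arbitrage exists)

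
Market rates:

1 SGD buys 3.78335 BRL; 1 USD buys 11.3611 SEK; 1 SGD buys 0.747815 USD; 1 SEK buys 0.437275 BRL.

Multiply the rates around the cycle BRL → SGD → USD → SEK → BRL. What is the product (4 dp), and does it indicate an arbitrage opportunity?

Around BRL → SGD → USD → SEK → BRL: 1 ÷ 3.78335 × 0.747815 × 11.3611 × 0.437275 = 0.981957
Product < 1; profitable direction is BRL → SEK → USD → SGD → BRL.

0.9820 (arbitrage exists)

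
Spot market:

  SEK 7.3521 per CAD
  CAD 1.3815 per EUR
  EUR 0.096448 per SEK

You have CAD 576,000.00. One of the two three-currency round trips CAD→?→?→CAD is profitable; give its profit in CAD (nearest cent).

Profitable loop is CAD → EUR → SEK → CAD:
CAD 576,000.00 ÷ 1.3815 = EUR 416,938.11
EUR 416,938.11 ÷ 0.096448 = SEK 4,322,931.64
SEK 4,322,931.64 ÷ 7.3521 = CAD 587,985.97
Profit = CAD 587,985.97 − CAD 576,000.00

Profit: CAD 11,985.97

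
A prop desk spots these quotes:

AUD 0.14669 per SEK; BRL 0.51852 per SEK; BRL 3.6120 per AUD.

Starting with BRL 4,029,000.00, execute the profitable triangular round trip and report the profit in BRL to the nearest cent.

Profitable loop is BRL → SEK → AUD → BRL:
BRL 4,029,000.00 ÷ 0.51852 = SEK 7,770,192.09
SEK 7,770,192.09 × 0.14669 = AUD 1,139,809.48
AUD 1,139,809.48 × 3.6120 = BRL 4,116,991.83
Profit = BRL 4,116,991.83 − BRL 4,029,000.00

Profit: BRL 87,991.83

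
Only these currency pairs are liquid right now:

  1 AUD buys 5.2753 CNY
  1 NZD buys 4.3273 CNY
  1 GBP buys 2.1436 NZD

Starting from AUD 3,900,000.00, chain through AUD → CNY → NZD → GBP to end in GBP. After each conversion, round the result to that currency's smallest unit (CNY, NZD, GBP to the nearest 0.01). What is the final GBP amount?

GBP 2,217,946.24

AUD 3,900,000.00 × 5.2753 = CNY 20,573,670.00
CNY 20,573,670.00 ÷ 4.3273 = NZD 4,754,389.57
NZD 4,754,389.57 ÷ 2.1436 = GBP 2,217,946.24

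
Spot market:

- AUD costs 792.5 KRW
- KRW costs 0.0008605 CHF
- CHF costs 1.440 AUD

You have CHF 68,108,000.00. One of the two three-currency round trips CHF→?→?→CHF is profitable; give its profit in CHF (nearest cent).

Profitable loop is CHF → KRW → AUD → CHF:
CHF 68,108,000.00 ÷ 0.0008605 = KRW 79,149,331,784
KRW 79,149,331,784 ÷ 792.5 = AUD 99,872,973.86
AUD 99,872,973.86 ÷ 1.440 = CHF 69,356,231.85
Profit = CHF 69,356,231.85 − CHF 68,108,000.00

Profit: CHF 1,248,231.85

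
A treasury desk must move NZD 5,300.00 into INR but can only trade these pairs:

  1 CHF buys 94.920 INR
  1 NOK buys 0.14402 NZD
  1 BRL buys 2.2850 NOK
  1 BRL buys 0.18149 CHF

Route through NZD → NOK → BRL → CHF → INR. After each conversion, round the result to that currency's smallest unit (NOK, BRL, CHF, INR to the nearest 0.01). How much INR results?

INR 277,445.46

NZD 5,300.00 ÷ 0.14402 = NOK 36,800.44
NOK 36,800.44 ÷ 2.2850 = BRL 16,105.23
BRL 16,105.23 × 0.18149 = CHF 2,922.94
CHF 2,922.94 × 94.920 = INR 277,445.46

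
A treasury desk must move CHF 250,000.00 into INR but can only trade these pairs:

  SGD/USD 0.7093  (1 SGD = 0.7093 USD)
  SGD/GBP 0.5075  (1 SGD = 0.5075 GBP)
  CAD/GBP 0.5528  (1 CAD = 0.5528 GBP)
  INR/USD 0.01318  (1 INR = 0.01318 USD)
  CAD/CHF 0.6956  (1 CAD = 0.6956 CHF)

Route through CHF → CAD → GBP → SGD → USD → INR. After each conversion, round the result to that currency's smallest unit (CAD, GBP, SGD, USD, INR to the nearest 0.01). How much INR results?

INR 21,068,177.54

CHF 250,000.00 ÷ 0.6956 = CAD 359,401.96
CAD 359,401.96 × 0.5528 = GBP 198,677.40
GBP 198,677.40 ÷ 0.5075 = SGD 391,482.56
SGD 391,482.56 × 0.7093 = USD 277,678.58
USD 277,678.58 ÷ 0.01318 = INR 21,068,177.54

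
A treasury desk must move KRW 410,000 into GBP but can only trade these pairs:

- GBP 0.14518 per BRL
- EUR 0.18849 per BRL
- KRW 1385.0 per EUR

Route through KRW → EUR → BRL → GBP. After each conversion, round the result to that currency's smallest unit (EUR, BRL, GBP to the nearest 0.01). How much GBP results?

GBP 228.01

KRW 410,000 ÷ 1385.0 = EUR 296.03
EUR 296.03 ÷ 0.18849 = BRL 1,570.53
BRL 1,570.53 × 0.14518 = GBP 228.01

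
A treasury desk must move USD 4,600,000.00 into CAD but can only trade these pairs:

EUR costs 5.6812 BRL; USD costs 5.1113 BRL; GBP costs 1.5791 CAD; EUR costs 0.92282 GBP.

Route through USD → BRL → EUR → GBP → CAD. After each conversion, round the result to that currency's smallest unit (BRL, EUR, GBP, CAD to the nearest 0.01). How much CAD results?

USD 4,600,000.00 × 5.1113 = BRL 23,511,980.00
BRL 23,511,980.00 ÷ 5.6812 = EUR 4,138,558.76
EUR 4,138,558.76 × 0.92282 = GBP 3,819,144.79
GBP 3,819,144.79 × 1.5791 = CAD 6,030,811.54

CAD 6,030,811.54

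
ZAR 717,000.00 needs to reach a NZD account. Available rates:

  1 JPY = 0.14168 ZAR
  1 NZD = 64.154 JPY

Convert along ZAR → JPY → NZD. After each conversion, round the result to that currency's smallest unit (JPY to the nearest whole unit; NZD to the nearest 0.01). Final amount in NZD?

ZAR 717,000.00 ÷ 0.14168 = JPY 5,060,700
JPY 5,060,700 ÷ 64.154 = NZD 78,883.62

NZD 78,883.62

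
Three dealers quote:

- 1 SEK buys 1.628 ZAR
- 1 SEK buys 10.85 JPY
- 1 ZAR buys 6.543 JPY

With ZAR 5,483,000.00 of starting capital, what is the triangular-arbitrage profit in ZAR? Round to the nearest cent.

Profitable loop is ZAR → SEK → JPY → ZAR:
ZAR 5,483,000.00 ÷ 1.628 = SEK 3,367,936.12
SEK 3,367,936.12 × 10.85 = JPY 36,542,107
JPY 36,542,107 ÷ 6.543 = ZAR 5,584,916.23
Profit = ZAR 5,584,916.23 − ZAR 5,483,000.00

Profit: ZAR 101,916.23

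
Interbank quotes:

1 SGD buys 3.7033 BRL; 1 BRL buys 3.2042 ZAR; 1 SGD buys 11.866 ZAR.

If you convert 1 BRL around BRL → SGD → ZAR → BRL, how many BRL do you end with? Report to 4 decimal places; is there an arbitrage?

Around BRL → SGD → ZAR → BRL: 1 ÷ 3.7033 × 11.866 ÷ 3.2042 = 0.999990
Product ≈ 1 (deviation 0.001%, within rounding noise).

1.0000 (no arbitrage)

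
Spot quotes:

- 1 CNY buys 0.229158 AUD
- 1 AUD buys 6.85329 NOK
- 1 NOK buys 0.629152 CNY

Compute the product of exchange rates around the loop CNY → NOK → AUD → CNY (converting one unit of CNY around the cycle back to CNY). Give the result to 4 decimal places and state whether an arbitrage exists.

Around CNY → NOK → AUD → CNY: 1 ÷ 0.629152 ÷ 6.85329 ÷ 0.229158 = 1.012069
Product > 1; profitable direction is CNY → NOK → AUD → CNY.

1.0121 (arbitrage exists)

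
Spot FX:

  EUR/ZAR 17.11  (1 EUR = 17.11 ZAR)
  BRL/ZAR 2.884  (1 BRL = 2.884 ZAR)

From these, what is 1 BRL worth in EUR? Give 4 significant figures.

1 BRL × 2.884 = 2.884 ZAR
2.884 ZAR ÷ 17.11 = 0.168556 EUR

BRL/EUR = 0.1686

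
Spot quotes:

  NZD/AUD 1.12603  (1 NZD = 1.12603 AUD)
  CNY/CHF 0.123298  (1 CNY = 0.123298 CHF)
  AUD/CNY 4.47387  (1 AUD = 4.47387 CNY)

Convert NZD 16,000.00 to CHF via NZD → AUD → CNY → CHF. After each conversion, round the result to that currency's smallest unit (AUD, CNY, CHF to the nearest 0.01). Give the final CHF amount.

NZD 16,000.00 × 1.12603 = AUD 18,016.48
AUD 18,016.48 × 4.47387 = CNY 80,603.39
CNY 80,603.39 × 0.123298 = CHF 9,938.24

CHF 9,938.24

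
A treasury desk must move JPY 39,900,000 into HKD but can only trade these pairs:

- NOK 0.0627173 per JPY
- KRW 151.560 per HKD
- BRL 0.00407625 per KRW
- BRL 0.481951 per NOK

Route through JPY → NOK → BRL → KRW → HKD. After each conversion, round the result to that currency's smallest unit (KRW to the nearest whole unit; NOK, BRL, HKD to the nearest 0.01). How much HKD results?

HKD 1,952,170.41

JPY 39,900,000 × 0.0627173 = NOK 2,502,420.27
NOK 2,502,420.27 × 0.481951 = BRL 1,206,043.95
BRL 1,206,043.95 ÷ 0.00407625 = KRW 295,870,948
KRW 295,870,948 ÷ 151.560 = HKD 1,952,170.41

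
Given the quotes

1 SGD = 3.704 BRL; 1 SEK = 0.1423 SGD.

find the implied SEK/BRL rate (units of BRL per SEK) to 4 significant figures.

SEK/BRL = 0.5271

1 SEK × 0.1423 = 0.1423 SGD
0.1423 SGD × 3.704 = 0.527079 BRL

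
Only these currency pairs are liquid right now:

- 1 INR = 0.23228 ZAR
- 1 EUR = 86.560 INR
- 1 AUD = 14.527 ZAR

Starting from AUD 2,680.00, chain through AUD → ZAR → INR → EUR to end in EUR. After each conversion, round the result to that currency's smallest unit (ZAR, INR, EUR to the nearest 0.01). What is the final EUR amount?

EUR 1,936.34

AUD 2,680.00 × 14.527 = ZAR 38,932.36
ZAR 38,932.36 ÷ 0.23228 = INR 167,609.61
INR 167,609.61 ÷ 86.560 = EUR 1,936.34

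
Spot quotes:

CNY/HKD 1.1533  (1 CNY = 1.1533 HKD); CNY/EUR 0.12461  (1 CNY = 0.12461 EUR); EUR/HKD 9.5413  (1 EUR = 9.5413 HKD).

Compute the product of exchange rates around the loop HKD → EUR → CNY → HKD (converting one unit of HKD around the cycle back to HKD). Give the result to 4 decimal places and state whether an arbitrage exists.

Around HKD → EUR → CNY → HKD: 1 ÷ 9.5413 ÷ 0.12461 × 1.1533 = 0.970023
Product < 1; profitable direction is HKD → CNY → EUR → HKD.

0.9700 (arbitrage exists)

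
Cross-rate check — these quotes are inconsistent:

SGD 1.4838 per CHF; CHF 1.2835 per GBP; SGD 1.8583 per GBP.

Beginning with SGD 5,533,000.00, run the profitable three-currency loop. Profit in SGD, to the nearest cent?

Profitable loop is SGD → GBP → CHF → SGD:
SGD 5,533,000.00 ÷ 1.8583 = GBP 2,977,452.51
GBP 2,977,452.51 × 1.2835 = CHF 3,821,560.30
CHF 3,821,560.30 × 1.4838 = SGD 5,670,431.17
Profit = SGD 5,670,431.17 − SGD 5,533,000.00

Profit: SGD 137,431.17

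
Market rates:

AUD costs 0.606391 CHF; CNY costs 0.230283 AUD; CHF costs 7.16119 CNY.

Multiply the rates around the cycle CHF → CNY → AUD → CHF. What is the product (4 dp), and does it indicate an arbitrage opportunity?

1.0000 (no arbitrage)

Around CHF → CNY → AUD → CHF: 1 × 7.16119 × 0.230283 × 0.606391 = 1.000000
Product ≈ 1 (deviation 0.000%, within rounding noise).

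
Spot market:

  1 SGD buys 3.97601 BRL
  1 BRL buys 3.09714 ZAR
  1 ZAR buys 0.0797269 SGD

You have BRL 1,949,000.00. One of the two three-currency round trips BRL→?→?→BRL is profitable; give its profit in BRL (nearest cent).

Profitable loop is BRL → SGD → ZAR → BRL:
BRL 1,949,000.00 ÷ 3.97601 = SGD 490,189.91
SGD 490,189.91 ÷ 0.0797269 = ZAR 6,148,362.90
ZAR 6,148,362.90 ÷ 3.09714 = BRL 1,985,174.35
Profit = BRL 1,985,174.35 − BRL 1,949,000.00

Profit: BRL 36,174.35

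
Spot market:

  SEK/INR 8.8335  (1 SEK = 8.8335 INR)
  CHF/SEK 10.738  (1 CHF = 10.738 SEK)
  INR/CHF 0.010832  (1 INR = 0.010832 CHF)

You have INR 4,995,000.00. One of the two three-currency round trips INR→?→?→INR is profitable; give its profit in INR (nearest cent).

Profitable loop is INR → CHF → SEK → INR:
INR 4,995,000.00 × 0.010832 = CHF 54,105.84
CHF 54,105.84 × 10.738 = SEK 580,988.51
SEK 580,988.51 × 8.8335 = INR 5,132,162.00
Profit = INR 5,132,162.00 − INR 4,995,000.00

Profit: INR 137,162.00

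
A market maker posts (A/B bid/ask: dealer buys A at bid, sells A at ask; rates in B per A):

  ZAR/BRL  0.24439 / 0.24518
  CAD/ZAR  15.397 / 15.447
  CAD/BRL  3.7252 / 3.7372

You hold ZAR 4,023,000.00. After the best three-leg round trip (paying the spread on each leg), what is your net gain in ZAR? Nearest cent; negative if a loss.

Best loop ZAR → BRL → CAD → ZAR:
ZAR 4,023,000.00 × 0.24439 (sell ZAR at bid) = BRL 983,180.97
BRL 983,180.97 ÷ 3.7372 (buy CAD at ask) = CAD 263,079.57
CAD 263,079.57 × 15.397 (sell CAD at bid) = ZAR 4,050,636.14

Net profit: ZAR 27,636.14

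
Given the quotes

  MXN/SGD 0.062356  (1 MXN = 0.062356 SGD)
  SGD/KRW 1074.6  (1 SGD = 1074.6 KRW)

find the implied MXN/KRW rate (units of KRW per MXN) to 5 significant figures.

1 MXN × 0.062356 = 0.062356 SGD
0.062356 SGD × 1074.6 = 67.0078 KRW

MXN/KRW = 67.008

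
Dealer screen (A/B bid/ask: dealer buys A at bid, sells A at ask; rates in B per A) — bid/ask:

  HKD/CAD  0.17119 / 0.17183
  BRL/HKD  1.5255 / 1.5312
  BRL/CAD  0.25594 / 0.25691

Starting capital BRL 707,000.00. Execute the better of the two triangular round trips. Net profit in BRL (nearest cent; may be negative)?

Best loop BRL → HKD → CAD → BRL:
BRL 707,000.00 × 1.5255 (sell BRL at bid) = HKD 1,078,528.50
HKD 1,078,528.50 × 0.17119 (sell HKD at bid) = CAD 184,633.29
CAD 184,633.29 ÷ 0.25691 (buy BRL at ask) = BRL 718,669.16

Net profit: BRL 11,669.16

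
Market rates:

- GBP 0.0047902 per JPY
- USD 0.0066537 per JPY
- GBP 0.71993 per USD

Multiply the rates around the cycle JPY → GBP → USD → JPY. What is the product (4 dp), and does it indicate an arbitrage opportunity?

Around JPY → GBP → USD → JPY: 1 × 0.0047902 ÷ 0.71993 ÷ 0.0066537 = 1.000000
Product ≈ 1 (deviation 0.000%, within rounding noise).

1.0000 (no arbitrage)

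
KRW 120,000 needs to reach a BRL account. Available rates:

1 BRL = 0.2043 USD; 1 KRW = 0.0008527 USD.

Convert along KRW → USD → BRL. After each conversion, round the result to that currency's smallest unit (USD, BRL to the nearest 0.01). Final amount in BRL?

KRW 120,000 × 0.0008527 = USD 102.32
USD 102.32 ÷ 0.2043 = BRL 500.83

BRL 500.83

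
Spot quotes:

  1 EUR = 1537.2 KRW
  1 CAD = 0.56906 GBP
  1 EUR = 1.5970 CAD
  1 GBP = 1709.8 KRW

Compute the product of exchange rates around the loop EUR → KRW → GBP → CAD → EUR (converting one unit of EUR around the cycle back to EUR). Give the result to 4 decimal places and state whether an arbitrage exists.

0.9893 (arbitrage exists)

Around EUR → KRW → GBP → CAD → EUR: 1 × 1537.2 ÷ 1709.8 ÷ 0.56906 ÷ 1.5970 = 0.989287
Product < 1; profitable direction is EUR → CAD → GBP → KRW → EUR.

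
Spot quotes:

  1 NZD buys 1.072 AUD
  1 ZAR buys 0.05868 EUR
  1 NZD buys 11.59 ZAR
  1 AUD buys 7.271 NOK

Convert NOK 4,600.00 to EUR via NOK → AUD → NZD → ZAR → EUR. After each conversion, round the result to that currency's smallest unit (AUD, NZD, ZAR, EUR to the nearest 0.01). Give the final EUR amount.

EUR 401.37

NOK 4,600.00 ÷ 7.271 = AUD 632.65
AUD 632.65 ÷ 1.072 = NZD 590.16
NZD 590.16 × 11.59 = ZAR 6,839.95
ZAR 6,839.95 × 0.05868 = EUR 401.37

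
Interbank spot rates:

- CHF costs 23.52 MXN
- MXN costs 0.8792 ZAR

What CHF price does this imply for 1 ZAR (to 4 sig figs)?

1 ZAR ÷ 0.8792 = 1.1374 MXN
1.1374 MXN ÷ 23.52 = 0.0483587 CHF

ZAR/CHF = 0.04836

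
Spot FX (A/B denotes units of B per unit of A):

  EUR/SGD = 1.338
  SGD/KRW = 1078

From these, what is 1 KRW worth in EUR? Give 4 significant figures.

KRW/EUR = 0.0006933

1 KRW ÷ 1078 = 0.000927644 SGD
0.000927644 SGD ÷ 1.338 = 0.000693306 EUR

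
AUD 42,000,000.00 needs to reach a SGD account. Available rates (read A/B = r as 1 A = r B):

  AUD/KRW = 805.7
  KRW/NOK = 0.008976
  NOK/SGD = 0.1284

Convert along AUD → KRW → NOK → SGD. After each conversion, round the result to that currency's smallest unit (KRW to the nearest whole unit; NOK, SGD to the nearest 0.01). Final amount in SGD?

SGD 39,000,531.14

AUD 42,000,000.00 × 805.7 = KRW 33,839,400,000
KRW 33,839,400,000 × 0.008976 = NOK 303,742,454.40
NOK 303,742,454.40 × 0.1284 = SGD 39,000,531.14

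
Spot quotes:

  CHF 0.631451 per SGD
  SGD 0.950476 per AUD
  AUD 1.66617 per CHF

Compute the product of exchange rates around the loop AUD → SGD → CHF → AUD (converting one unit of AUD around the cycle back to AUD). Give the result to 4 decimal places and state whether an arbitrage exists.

Around AUD → SGD → CHF → AUD: 1 × 0.950476 × 0.631451 × 1.66617 = 1.000000
Product ≈ 1 (deviation 0.000%, within rounding noise).

1.0000 (no arbitrage)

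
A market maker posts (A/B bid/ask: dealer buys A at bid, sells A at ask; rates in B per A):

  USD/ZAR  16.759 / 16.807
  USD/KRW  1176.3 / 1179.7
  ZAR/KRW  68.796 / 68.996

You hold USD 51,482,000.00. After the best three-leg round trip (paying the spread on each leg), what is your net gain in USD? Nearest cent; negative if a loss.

Best loop USD → KRW → ZAR → USD:
USD 51,482,000.00 × 1176.3 (sell USD at bid) = KRW 60,558,276,600
KRW 60,558,276,600 ÷ 68.996 (buy ZAR at ask) = ZAR 877,707,064.18
ZAR 877,707,064.18 ÷ 16.807 (buy USD at ask) = USD 52,222,708.64

Net profit: USD 740,708.64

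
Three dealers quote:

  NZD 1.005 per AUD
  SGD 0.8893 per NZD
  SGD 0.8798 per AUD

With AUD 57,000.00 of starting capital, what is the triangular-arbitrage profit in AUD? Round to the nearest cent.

Profitable loop is AUD → NZD → SGD → AUD:
AUD 57,000.00 × 1.005 = NZD 57,285.00
NZD 57,285.00 × 0.8893 = SGD 50,943.55
SGD 50,943.55 ÷ 0.8798 = AUD 57,903.56
Profit = AUD 57,903.56 − AUD 57,000.00

Profit: AUD 903.56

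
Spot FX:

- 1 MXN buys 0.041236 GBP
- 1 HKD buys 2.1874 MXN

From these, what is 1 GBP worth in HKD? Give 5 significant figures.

1 GBP ÷ 0.041236 = 24.2507 MXN
24.2507 MXN ÷ 2.1874 = 11.0865 HKD

GBP/HKD = 11.087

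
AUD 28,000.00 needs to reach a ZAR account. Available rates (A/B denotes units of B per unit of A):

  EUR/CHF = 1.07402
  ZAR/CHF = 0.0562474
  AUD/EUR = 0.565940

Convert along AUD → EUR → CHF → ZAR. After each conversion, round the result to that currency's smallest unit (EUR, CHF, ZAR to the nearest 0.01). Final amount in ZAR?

AUD 28,000.00 × 0.565940 = EUR 15,846.32
EUR 15,846.32 × 1.07402 = CHF 17,019.26
CHF 17,019.26 ÷ 0.0562474 = ZAR 302,578.61

ZAR 302,578.61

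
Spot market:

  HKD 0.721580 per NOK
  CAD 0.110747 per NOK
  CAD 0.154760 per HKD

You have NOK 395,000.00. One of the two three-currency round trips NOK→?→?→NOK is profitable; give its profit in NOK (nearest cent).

Profitable loop is NOK → HKD → CAD → NOK:
NOK 395,000.00 × 0.721580 = HKD 285,024.10
HKD 285,024.10 × 0.154760 = CAD 44,110.33
CAD 44,110.33 ÷ 0.110747 = NOK 398,298.19
Profit = NOK 398,298.19 − NOK 395,000.00

Profit: NOK 3,298.19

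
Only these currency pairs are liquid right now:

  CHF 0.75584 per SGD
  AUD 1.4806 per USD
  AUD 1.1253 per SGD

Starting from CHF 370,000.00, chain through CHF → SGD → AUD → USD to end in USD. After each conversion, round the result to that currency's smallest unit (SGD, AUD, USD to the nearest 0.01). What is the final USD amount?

USD 372,050.96

CHF 370,000.00 ÷ 0.75584 = SGD 489,521.59
SGD 489,521.59 × 1.1253 = AUD 550,858.65
AUD 550,858.65 ÷ 1.4806 = USD 372,050.96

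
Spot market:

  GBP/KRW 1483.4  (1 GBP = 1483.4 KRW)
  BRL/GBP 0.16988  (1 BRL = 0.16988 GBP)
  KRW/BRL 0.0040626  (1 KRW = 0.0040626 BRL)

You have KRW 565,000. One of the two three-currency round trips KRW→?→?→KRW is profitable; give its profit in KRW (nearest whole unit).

Profitable loop is KRW → BRL → GBP → KRW:
KRW 565,000 × 0.0040626 = BRL 2,295.37
BRL 2,295.37 × 0.16988 = GBP 389.94
GBP 389.94 × 1483.4 = KRW 578,433
Profit = KRW 578,433 − KRW 565,000

Profit: KRW 13,433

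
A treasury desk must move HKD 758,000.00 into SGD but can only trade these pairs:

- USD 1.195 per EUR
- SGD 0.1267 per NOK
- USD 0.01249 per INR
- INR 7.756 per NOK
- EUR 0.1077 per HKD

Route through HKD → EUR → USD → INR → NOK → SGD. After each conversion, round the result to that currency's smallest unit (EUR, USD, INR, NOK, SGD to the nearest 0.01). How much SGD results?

SGD 127,593.69

HKD 758,000.00 × 0.1077 = EUR 81,636.60
EUR 81,636.60 × 1.195 = USD 97,555.74
USD 97,555.74 ÷ 0.01249 = INR 7,810,707.77
INR 7,810,707.77 ÷ 7.756 = NOK 1,007,053.61
NOK 1,007,053.61 × 0.1267 = SGD 127,593.69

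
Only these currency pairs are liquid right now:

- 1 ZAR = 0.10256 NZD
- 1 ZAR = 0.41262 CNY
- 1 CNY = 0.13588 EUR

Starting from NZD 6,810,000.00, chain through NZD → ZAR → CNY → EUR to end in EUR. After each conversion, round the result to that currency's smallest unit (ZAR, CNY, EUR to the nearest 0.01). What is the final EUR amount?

NZD 6,810,000.00 ÷ 0.10256 = ZAR 66,400,156.01
ZAR 66,400,156.01 × 0.41262 = CNY 27,398,032.37
CNY 27,398,032.37 × 0.13588 = EUR 3,722,844.64

EUR 3,722,844.64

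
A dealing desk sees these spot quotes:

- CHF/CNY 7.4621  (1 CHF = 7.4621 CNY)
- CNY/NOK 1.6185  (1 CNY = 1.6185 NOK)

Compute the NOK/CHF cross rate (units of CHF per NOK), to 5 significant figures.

1 NOK ÷ 1.6185 = 0.617856 CNY
0.617856 CNY ÷ 7.4621 = 0.0827992 CHF

NOK/CHF = 0.082799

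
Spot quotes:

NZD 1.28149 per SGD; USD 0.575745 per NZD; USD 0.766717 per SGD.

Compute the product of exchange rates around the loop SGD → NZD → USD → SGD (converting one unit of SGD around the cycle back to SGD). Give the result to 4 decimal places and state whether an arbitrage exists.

0.9623 (arbitrage exists)

Around SGD → NZD → USD → SGD: 1 × 1.28149 × 0.575745 ÷ 0.766717 = 0.962300
Product < 1; profitable direction is SGD → USD → NZD → SGD.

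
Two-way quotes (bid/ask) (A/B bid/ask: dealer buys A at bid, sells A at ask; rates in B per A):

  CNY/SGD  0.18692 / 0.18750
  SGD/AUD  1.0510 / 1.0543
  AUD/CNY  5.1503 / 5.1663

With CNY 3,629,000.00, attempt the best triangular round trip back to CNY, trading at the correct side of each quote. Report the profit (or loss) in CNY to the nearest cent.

Best loop CNY → SGD → AUD → CNY:
CNY 3,629,000.00 × 0.18692 (sell CNY at bid) = SGD 678,332.68
SGD 678,332.68 × 1.0510 (sell SGD at bid) = AUD 712,927.65
AUD 712,927.65 × 5.1503 (sell AUD at bid) = CNY 3,671,791.26

Net profit: CNY 42,791.26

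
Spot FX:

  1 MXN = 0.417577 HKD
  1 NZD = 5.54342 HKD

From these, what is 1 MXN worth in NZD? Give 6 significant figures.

MXN/NZD = 0.0753284

1 MXN × 0.417577 = 0.417577 HKD
0.417577 HKD ÷ 5.54342 = 0.0753284 NZD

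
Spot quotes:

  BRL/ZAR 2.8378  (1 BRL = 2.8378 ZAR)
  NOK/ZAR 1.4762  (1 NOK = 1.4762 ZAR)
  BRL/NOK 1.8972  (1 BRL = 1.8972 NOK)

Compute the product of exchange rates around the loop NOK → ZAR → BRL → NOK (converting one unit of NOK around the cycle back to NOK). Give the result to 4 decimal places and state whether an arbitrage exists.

0.9869 (arbitrage exists)

Around NOK → ZAR → BRL → NOK: 1 × 1.4762 ÷ 2.8378 × 1.8972 = 0.986908
Product < 1; profitable direction is NOK → BRL → ZAR → NOK.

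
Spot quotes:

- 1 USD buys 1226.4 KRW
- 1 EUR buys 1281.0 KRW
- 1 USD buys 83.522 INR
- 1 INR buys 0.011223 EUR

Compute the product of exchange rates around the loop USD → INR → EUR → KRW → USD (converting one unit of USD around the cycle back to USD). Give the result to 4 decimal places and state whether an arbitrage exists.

Around USD → INR → EUR → KRW → USD: 1 × 83.522 × 0.011223 × 1281.0 ÷ 1226.4 = 0.979100
Product < 1; profitable direction is USD → KRW → EUR → INR → USD.

0.9791 (arbitrage exists)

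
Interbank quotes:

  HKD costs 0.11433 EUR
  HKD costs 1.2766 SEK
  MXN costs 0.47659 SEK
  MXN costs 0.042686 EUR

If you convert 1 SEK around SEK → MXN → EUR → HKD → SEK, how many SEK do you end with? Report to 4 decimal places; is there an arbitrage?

Around SEK → MXN → EUR → HKD → SEK: 1 ÷ 0.47659 × 0.042686 ÷ 0.11433 × 1.2766 = 1.000081
Product ≈ 1 (deviation 0.008%, within rounding noise).

1.0001 (no arbitrage)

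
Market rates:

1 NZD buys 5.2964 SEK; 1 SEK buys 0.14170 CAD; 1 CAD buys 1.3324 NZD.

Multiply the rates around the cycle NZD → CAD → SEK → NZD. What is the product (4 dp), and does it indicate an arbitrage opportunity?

1.0000 (no arbitrage)

Around NZD → CAD → SEK → NZD: 1 ÷ 1.3324 ÷ 0.14170 ÷ 5.2964 = 1.000034
Product ≈ 1 (deviation 0.003%, within rounding noise).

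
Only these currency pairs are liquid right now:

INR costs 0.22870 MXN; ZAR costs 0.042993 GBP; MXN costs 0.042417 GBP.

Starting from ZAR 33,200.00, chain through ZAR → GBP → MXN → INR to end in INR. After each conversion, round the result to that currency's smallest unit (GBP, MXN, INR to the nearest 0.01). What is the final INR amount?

INR 147,139.88

ZAR 33,200.00 × 0.042993 = GBP 1,427.37
GBP 1,427.37 ÷ 0.042417 = MXN 33,650.89
MXN 33,650.89 ÷ 0.22870 = INR 147,139.88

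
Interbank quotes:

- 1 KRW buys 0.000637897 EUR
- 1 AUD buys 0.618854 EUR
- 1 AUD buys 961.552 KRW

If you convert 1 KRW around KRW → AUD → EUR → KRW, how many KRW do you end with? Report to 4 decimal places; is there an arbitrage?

1.0089 (arbitrage exists)

Around KRW → AUD → EUR → KRW: 1 ÷ 961.552 × 0.618854 ÷ 0.000637897 = 1.008939
Product > 1; profitable direction is KRW → AUD → EUR → KRW.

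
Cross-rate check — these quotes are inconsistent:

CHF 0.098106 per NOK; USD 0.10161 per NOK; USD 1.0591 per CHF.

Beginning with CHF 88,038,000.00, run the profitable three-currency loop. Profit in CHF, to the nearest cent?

Profit: CHF 1,987,647.47

Profitable loop is CHF → USD → NOK → CHF:
CHF 88,038,000.00 × 1.0591 = USD 93,241,045.80
USD 93,241,045.80 ÷ 0.10161 = NOK 917,636,510.19
NOK 917,636,510.19 × 0.098106 = CHF 90,025,647.47
Profit = CHF 90,025,647.47 − CHF 88,038,000.00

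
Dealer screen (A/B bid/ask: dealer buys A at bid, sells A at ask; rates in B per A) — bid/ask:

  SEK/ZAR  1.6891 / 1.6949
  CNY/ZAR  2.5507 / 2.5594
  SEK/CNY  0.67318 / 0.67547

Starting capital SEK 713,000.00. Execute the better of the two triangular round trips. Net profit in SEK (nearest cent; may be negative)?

Net profit: SEK 9,330.64

Best loop SEK → CNY → ZAR → SEK:
SEK 713,000.00 × 0.67318 (sell SEK at bid) = CNY 479,977.34
CNY 479,977.34 × 2.5507 (sell CNY at bid) = ZAR 1,224,278.20
ZAR 1,224,278.20 ÷ 1.6949 (buy SEK at ask) = SEK 722,330.64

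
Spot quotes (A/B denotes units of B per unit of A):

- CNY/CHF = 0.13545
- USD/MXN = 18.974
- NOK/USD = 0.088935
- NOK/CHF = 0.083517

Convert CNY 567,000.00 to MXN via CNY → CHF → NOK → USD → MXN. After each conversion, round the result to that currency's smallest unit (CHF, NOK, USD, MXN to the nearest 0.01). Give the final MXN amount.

MXN 1,551,739.45

CNY 567,000.00 × 0.13545 = CHF 76,800.15
CHF 76,800.15 ÷ 0.083517 = NOK 919,575.06
NOK 919,575.06 × 0.088935 = USD 81,782.41
USD 81,782.41 × 18.974 = MXN 1,551,739.45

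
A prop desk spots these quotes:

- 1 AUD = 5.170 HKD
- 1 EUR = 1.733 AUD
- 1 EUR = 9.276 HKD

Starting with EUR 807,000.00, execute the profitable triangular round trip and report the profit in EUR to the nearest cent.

Profit: EUR 28,497.53

Profitable loop is EUR → HKD → AUD → EUR:
EUR 807,000.00 × 9.276 = HKD 7,485,732.00
HKD 7,485,732.00 ÷ 5.170 = AUD 1,447,917.21
AUD 1,447,917.21 ÷ 1.733 = EUR 835,497.53
Profit = EUR 835,497.53 − EUR 807,000.00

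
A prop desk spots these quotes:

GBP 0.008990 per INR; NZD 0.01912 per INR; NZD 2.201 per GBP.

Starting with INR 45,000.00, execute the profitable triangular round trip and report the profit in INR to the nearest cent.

Profit: INR 1,569.80

Profitable loop is INR → GBP → NZD → INR:
INR 45,000.00 × 0.008990 = GBP 404.55
GBP 404.55 × 2.201 = NZD 890.41
NZD 890.41 ÷ 0.01912 = INR 46,569.80
Profit = INR 46,569.80 − INR 45,000.00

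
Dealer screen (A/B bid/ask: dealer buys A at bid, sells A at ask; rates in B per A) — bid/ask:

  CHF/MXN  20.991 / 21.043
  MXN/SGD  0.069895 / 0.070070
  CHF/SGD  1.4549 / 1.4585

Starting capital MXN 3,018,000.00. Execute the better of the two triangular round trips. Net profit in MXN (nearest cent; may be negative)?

Best loop MXN → SGD → CHF → MXN:
MXN 3,018,000.00 × 0.069895 (sell MXN at bid) = SGD 210,943.11
SGD 210,943.11 ÷ 1.4585 (buy CHF at ask) = CHF 144,630.17
CHF 144,630.17 × 20.991 (sell CHF at bid) = MXN 3,035,932.00

Net profit: MXN 17,932.00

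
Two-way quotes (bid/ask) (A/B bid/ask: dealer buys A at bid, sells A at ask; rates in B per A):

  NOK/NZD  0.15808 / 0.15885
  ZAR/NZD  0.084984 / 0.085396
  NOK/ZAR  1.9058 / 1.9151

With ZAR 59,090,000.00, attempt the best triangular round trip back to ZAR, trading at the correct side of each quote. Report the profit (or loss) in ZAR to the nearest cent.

Net profit: ZAR 1,157,809.57

Best loop ZAR → NZD → NOK → ZAR:
ZAR 59,090,000.00 × 0.084984 (sell ZAR at bid) = NZD 5,021,704.56
NZD 5,021,704.56 ÷ 0.15885 (buy NOK at ask) = NOK 31,612,871.01
NOK 31,612,871.01 × 1.9058 (sell NOK at bid) = ZAR 60,247,809.57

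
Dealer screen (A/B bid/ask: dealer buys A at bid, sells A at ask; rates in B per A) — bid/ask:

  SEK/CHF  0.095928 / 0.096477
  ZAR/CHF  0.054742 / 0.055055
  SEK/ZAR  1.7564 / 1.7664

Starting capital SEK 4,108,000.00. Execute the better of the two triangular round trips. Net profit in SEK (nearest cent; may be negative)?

Best loop SEK → ZAR → CHF → SEK:
SEK 4,108,000.00 × 1.7564 (sell SEK at bid) = ZAR 7,215,291.20
ZAR 7,215,291.20 × 0.054742 (sell ZAR at bid) = CHF 394,979.47
CHF 394,979.47 ÷ 0.096477 (buy SEK at ask) = SEK 4,094,027.29

Net result: SEK -13,972.71 (no profitable arbitrage after spreads)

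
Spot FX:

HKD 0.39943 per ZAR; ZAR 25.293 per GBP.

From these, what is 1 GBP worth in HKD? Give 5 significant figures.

GBP/HKD = 10.103

1 GBP × 25.293 = 25.293 ZAR
25.293 ZAR × 0.39943 = 10.1028 HKD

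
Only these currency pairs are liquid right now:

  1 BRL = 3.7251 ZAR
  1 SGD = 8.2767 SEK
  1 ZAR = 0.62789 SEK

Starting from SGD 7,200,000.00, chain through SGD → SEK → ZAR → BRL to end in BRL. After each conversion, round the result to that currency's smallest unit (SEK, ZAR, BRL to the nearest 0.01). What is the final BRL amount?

SGD 7,200,000.00 × 8.2767 = SEK 59,592,240.00
SEK 59,592,240.00 ÷ 0.62789 = ZAR 94,908,726.05
ZAR 94,908,726.05 ÷ 3.7251 = BRL 25,478,168.65

BRL 25,478,168.65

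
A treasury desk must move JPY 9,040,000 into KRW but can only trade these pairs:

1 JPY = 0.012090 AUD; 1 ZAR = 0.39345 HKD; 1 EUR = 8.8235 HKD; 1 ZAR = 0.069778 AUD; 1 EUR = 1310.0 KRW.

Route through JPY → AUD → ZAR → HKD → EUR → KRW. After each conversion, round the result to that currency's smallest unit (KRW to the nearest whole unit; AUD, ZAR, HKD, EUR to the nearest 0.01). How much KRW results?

KRW 91,494,749

JPY 9,040,000 × 0.012090 = AUD 109,293.60
AUD 109,293.60 ÷ 0.069778 = ZAR 1,566,304.57
ZAR 1,566,304.57 × 0.39345 = HKD 616,262.53
HKD 616,262.53 ÷ 8.8235 = EUR 69,843.32
EUR 69,843.32 × 1310.0 = KRW 91,494,749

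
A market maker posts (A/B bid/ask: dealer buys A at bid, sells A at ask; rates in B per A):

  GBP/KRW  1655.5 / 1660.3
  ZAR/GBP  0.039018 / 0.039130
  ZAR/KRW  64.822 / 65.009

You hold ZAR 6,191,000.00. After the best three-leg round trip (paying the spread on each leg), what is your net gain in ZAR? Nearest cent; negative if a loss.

Net result: ZAR -13,868.96 (no profitable arbitrage after spreads)

Best loop ZAR → KRW → GBP → ZAR:
ZAR 6,191,000.00 × 64.822 (sell ZAR at bid) = KRW 401,313,002
KRW 401,313,002 ÷ 1660.3 (buy GBP at ask) = GBP 241,711.14
GBP 241,711.14 ÷ 0.039130 (buy ZAR at ask) = ZAR 6,177,131.04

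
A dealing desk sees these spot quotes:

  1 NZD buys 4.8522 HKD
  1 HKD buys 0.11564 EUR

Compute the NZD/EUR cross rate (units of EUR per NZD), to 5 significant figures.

NZD/EUR = 0.56111

1 NZD × 4.8522 = 4.8522 HKD
4.8522 HKD × 0.11564 = 0.561108 EUR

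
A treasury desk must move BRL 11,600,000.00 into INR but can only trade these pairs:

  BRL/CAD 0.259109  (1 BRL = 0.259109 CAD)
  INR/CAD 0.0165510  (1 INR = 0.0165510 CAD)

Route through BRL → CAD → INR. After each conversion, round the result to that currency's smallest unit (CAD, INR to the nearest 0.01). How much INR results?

BRL 11,600,000.00 × 0.259109 = CAD 3,005,664.40
CAD 3,005,664.40 ÷ 0.0165510 = INR 181,600,169.17

INR 181,600,169.17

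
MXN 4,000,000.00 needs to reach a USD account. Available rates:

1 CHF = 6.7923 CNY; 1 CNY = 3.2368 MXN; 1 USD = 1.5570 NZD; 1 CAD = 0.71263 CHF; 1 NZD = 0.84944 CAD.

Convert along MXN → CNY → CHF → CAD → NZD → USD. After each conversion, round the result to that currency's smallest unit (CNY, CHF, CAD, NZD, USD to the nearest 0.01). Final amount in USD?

MXN 4,000,000.00 ÷ 3.2368 = CNY 1,235,788.43
CNY 1,235,788.43 ÷ 6.7923 = CHF 181,939.61
CHF 181,939.61 ÷ 0.71263 = CAD 255,307.26
CAD 255,307.26 ÷ 0.84944 = NZD 300,559.50
NZD 300,559.50 ÷ 1.5570 = USD 193,037.57

USD 193,037.57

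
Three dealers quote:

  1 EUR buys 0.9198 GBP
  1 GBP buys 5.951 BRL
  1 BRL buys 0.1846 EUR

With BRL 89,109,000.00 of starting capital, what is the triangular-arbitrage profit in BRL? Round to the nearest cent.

Profit: BRL 931,235.48

Profitable loop is BRL → EUR → GBP → BRL:
BRL 89,109,000.00 × 0.1846 = EUR 16,449,521.40
EUR 16,449,521.40 × 0.9198 = GBP 15,130,269.78
GBP 15,130,269.78 × 5.951 = BRL 90,040,235.48
Profit = BRL 90,040,235.48 − BRL 89,109,000.00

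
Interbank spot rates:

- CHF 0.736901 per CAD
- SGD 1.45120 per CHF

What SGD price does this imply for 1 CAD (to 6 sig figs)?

1 CAD × 0.736901 = 0.736901 CHF
0.736901 CHF × 1.45120 = 1.06939 SGD

CAD/SGD = 1.06939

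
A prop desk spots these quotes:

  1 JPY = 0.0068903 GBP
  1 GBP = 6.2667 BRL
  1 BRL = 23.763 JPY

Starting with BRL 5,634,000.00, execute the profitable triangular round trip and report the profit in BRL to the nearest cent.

Profit: BRL 146,895.87

Profitable loop is BRL → JPY → GBP → BRL:
BRL 5,634,000.00 × 23.763 = JPY 133,880,742
JPY 133,880,742 × 0.0068903 = GBP 922,478.48
GBP 922,478.48 × 6.2667 = BRL 5,780,895.87
Profit = BRL 5,780,895.87 − BRL 5,634,000.00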